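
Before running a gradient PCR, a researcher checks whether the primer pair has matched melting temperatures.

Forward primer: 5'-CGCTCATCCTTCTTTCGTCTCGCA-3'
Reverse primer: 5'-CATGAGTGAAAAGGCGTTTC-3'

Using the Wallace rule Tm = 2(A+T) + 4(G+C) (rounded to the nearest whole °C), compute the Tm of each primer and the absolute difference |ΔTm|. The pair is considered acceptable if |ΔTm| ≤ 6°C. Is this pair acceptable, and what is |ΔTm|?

Forward: A=2 T=9 G=3 C=10 → Tm = 2·11 + 4·13 = 74°C.
Reverse: A=6 T=5 G=6 C=3 → Tm = 2·11 + 4·9 = 58°C.
|ΔTm| = |74 − 58| = 16°C, > 6°C.

|ΔTm| = 16°C; the pair is not acceptable.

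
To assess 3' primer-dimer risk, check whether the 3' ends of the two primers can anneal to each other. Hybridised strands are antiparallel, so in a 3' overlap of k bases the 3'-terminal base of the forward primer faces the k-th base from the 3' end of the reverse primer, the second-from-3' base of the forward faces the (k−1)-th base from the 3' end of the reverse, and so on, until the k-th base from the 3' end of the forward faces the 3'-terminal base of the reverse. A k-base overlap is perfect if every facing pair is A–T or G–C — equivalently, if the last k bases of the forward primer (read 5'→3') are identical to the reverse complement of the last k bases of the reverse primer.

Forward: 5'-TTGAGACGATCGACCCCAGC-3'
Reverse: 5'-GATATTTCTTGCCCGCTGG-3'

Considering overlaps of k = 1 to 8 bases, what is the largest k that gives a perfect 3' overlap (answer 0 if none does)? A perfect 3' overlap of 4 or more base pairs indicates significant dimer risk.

Longest perfect overlap: 5 complementary base pairs; significant dimer risk (threshold 4).

Last 8 bases (5'→3') — forward …ACCCCAGC, reverse …CCCGCTGG.
Reverse complement of the reverse primer's last 8 bases: CCAGCGGG; its first k bases are the reverse complement of the reverse primer's last k bases, so a perfect k-base overlap needs the forward primer's last k bases to equal them.
Comparing (forward last k vs required): k=1: C vs C ✓; k=2: GC vs CC ✗; k=3: AGC vs CCA ✗; k=4: CAGC vs CCAG ✗; k=5: CCAGC vs CCAGC ✓; k=6: CCCAGC vs CCAGCG ✗; k=7: CCCCAGC vs CCAGCGG ✗; k=8: ACCCCAGC vs CCAGCGGG ✗.
Perfect overlaps at k = 1, 5; the largest is 5.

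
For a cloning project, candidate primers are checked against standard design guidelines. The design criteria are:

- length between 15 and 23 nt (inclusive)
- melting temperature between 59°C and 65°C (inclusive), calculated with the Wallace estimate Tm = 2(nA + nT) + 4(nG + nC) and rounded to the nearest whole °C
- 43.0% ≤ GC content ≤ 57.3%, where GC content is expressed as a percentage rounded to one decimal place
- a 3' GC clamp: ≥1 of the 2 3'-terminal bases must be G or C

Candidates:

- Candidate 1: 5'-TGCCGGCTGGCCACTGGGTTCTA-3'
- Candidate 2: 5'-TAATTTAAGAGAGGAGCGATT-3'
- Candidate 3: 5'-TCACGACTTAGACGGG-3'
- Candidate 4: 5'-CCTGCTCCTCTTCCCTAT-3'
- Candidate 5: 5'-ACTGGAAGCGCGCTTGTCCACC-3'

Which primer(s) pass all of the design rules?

Candidate 1 (23 nt, A=2 T=6 G=8 C=7): length 23 ✓; Tm = 2·8 + 4·15 = 76°C, outside 59–65°C ✗; GC 15/23 = 65.2%, outside 43.0–57.3% ✗; 3' end TA has 0 G/C, need ≥1 ✗ — fails.
Candidate 2 (21 nt, A=8 T=6 G=6 C=1): length 21 ✓; Tm = 2·14 + 4·7 = 56°C, outside 59–65°C ✗; GC 7/21 = 33.3%, outside 43.0–57.3% ✗; 3' end TT has 0 G/C, need ≥1 ✗ — fails.
Candidate 3 (16 nt, A=4 T=3 G=5 C=4): length 16 ✓; Tm = 2·7 + 4·9 = 50°C, outside 59–65°C ✗; GC 9/16 = 56.3% ✓; 3' end GG has 2 G/C ✓ — fails.
Candidate 4 (18 nt, A=1 T=7 G=1 C=9): length 18 ✓; Tm = 2·8 + 4·10 = 56°C, outside 59–65°C ✗; GC 10/18 = 55.6% ✓; 3' end AT has 0 G/C, need ≥1 ✗ — fails.
Candidate 5 (22 nt, A=4 T=4 G=6 C=8): length 22 ✓; Tm = 2·8 + 4·14 = 72°C, outside 59–65°C ✗; GC 14/22 = 63.6%, outside 43.0–57.3% ✗; 3' end CC has 2 G/C ✓ — fails.

None of the candidates satisfy all criteria.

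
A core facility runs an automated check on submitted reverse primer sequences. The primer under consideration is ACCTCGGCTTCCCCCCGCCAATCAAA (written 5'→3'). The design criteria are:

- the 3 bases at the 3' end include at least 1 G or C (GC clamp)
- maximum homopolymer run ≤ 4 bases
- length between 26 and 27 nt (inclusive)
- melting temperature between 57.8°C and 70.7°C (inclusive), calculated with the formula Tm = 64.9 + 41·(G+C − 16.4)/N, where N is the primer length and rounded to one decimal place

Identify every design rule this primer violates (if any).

Fails: GC clamp, homopolymer run.

Base counts: A=6, T=4, G=3, C=13 (length 26).
GC clamp: 3' end AAA has 0 G/C, need ≥1 ✗
homopolymer run: longest run = 6, exceeds 4 ✗
length: length 26 ✓
Tm: Tm = 64.9 + 41·(16 − 16.4)/26 = 64.3°C ✓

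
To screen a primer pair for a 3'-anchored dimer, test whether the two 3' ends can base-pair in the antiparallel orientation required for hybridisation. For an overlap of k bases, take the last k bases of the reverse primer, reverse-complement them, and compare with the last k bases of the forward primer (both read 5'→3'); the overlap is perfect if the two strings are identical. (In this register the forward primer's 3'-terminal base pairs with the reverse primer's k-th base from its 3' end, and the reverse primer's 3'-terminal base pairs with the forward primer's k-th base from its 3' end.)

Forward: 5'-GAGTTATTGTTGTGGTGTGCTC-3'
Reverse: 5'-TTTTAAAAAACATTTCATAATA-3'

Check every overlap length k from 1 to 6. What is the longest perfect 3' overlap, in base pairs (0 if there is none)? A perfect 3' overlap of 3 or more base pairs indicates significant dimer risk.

Last 6 bases (5'→3') — forward …GTGCTC, reverse …ATAATA.
Reverse complement of the reverse primer's last 6 bases: TATTAT; its first k bases are the reverse complement of the reverse primer's last k bases, so a perfect k-base overlap needs the forward primer's last k bases to equal them.
Comparing (forward last k vs required): k=1: C vs T ✗; k=2: TC vs TA ✗; k=3: CTC vs TAT ✗; k=4: GCTC vs TATT ✗; k=5: TGCTC vs TATTA ✗; k=6: GTGCTC vs TATTAT ✗.
No overlap length from 1 to 6 is perfect, so the longest perfect 3' overlap is 0.

Longest perfect overlap: 0 complementary base pairs; below the dimer-risk threshold (threshold 3).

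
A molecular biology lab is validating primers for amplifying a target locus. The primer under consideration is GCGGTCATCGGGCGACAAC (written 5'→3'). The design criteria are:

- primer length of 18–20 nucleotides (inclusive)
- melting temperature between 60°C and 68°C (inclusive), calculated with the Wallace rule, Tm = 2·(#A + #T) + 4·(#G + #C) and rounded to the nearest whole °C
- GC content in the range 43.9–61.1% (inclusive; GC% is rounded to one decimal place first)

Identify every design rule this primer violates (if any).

Fails: GC content.

Base counts: A=4, T=2, G=7, C=6 (length 19).
length: length 19 ✓
Tm: Tm = 2·6 + 4·13 = 64°C ✓
GC content: GC 13/19 = 68.4%, outside 43.9–61.1% ✗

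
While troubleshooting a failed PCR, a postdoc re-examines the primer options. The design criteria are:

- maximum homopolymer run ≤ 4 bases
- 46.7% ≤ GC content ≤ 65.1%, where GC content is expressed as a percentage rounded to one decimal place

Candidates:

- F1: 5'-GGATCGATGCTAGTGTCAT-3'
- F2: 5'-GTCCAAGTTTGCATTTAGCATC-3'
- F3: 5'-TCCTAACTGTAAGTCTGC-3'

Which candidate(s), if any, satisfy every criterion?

F1 only.

F1 (19 nt, A=4 T=6 G=6 C=3): longest run = 2 ✓; GC 9/19 = 47.4% ✓ — passes.
F2 (22 nt, A=5 T=8 G=4 C=5): longest run = 3 ✓; GC 9/22 = 40.9%, outside 46.7–65.1% ✗ — fails.
F3 (18 nt, A=4 T=6 G=3 C=5): longest run = 2 ✓; GC 8/18 = 44.4%, outside 46.7–65.1% ✗ — fails.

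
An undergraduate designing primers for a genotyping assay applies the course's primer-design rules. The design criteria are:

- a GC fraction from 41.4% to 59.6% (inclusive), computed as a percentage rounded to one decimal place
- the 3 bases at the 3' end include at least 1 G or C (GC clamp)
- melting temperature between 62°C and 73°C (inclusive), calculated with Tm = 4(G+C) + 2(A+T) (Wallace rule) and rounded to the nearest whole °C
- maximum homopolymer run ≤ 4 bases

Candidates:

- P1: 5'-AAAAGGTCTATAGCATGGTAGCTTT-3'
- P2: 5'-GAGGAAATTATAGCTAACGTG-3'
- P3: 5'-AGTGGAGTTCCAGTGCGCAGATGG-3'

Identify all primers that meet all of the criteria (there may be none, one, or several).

None of the candidates satisfy all criteria.

P1 (25 nt, A=8 T=8 G=6 C=3): GC 9/25 = 36.0%, outside 41.4–59.6% ✗; 3' end TTT has 0 G/C, need ≥1 ✗; Tm = 2·16 + 4·9 = 68°C ✓; longest run = 4 ✓ — fails.
P2 (21 nt, A=8 T=5 G=6 C=2): GC 8/21 = 38.1%, outside 41.4–59.6% ✗; 3' end GTG has 2 G/C ✓; Tm = 2·13 + 4·8 = 58°C, outside 62–73°C ✗; longest run = 3 ✓ — fails.
P3 (24 nt, A=5 T=5 G=10 C=4): GC 14/24 = 58.3% ✓; 3' end TGG has 2 G/C ✓; Tm = 2·10 + 4·14 = 76°C, outside 62–73°C ✗; longest run = 2 ✓ — fails.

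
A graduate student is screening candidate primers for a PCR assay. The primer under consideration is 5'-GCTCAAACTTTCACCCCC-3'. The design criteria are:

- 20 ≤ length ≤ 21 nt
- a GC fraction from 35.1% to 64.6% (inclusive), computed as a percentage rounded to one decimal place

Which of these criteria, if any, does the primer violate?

Fails: length.

Base counts: A=4, T=4, G=1, C=9 (length 18).
length: length 18, outside 20–21 ✗
GC content: GC 10/18 = 55.6% ✓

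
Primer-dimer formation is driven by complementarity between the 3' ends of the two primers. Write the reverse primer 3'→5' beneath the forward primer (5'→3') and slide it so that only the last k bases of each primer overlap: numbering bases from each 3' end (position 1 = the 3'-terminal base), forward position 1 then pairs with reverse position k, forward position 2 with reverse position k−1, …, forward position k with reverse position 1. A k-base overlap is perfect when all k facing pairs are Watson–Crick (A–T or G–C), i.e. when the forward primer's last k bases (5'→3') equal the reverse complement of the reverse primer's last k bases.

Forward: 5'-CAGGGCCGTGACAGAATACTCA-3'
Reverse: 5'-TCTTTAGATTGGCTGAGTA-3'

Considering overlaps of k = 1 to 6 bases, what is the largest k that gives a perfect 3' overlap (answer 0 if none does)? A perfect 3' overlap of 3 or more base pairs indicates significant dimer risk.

Longest perfect overlap: 6 complementary base pairs; significant dimer risk (threshold 3).

Last 6 bases (5'→3') — forward …TACTCA, reverse …TGAGTA.
Reverse complement of the reverse primer's last 6 bases: TACTCA; its first k bases are the reverse complement of the reverse primer's last k bases, so a perfect k-base overlap needs the forward primer's last k bases to equal them.
Comparing (forward last k vs required): k=1: A vs T ✗; k=2: CA vs TA ✗; k=3: TCA vs TAC ✗; k=4: CTCA vs TACT ✗; k=5: ACTCA vs TACTC ✗; k=6: TACTCA vs TACTCA ✓.
Only k = 6 is perfect, so the longest perfect 3' overlap is 6.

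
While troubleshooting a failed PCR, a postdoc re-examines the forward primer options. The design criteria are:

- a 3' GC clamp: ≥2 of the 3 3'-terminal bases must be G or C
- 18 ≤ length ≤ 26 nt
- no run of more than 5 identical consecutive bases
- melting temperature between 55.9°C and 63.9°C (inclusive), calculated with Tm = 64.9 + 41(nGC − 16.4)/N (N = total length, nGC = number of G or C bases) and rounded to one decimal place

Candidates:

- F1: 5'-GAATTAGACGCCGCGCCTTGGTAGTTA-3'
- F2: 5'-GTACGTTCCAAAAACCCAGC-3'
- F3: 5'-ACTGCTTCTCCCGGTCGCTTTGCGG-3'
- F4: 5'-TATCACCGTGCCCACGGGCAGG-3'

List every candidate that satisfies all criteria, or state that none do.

F1 (27 nt, A=6 T=7 G=8 C=6): 3' end TTA has 0 G/C, need ≥2 ✗; length 27, outside 18–26 ✗; longest run = 2 ✓; Tm = 64.9 + 41·(14 − 16.4)/27 = 61.3°C ✓ — fails.
F2 (20 nt, A=7 T=3 G=3 C=7): 3' end AGC has 2 G/C ✓; length 20 ✓; longest run = 5 ✓; Tm = 64.9 + 41·(10 − 16.4)/20 = 51.8°C, outside 55.9–63.9°C ✗ — fails.
F3 (25 nt, A=1 T=8 G=7 C=9): 3' end CGG has 3 G/C ✓; length 25 ✓; longest run = 3 ✓; Tm = 64.9 + 41·(16 − 16.4)/25 = 64.2°C, outside 55.9–63.9°C ✗ — fails.
F4 (22 nt, A=4 T=3 G=7 C=8): 3' end AGG has 2 G/C ✓; length 22 ✓; longest run = 3 ✓; Tm = 64.9 + 41·(15 − 16.4)/22 = 62.3°C ✓ — passes.

F4 only.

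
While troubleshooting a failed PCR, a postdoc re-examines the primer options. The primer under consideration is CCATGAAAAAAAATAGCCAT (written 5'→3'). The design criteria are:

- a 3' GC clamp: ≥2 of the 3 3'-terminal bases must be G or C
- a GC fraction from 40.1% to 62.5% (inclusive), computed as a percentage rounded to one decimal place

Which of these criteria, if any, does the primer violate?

Fails: GC clamp, GC content.

Base counts: A=11, T=3, G=2, C=4 (length 20).
GC clamp: 3' end CAT has 1 G/C, need ≥2 ✗
GC content: GC 6/20 = 30.0%, outside 40.1–62.5% ✗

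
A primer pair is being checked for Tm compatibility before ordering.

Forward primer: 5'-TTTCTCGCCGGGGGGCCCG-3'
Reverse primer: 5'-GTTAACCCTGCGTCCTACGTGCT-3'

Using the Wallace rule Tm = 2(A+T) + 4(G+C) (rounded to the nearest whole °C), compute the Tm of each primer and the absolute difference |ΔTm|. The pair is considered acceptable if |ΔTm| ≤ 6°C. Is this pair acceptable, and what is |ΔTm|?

Forward: A=0 T=4 G=8 C=7 → Tm = 2·4 + 4·15 = 68°C.
Reverse: A=3 T=7 G=5 C=8 → Tm = 2·10 + 4·13 = 72°C.
|ΔTm| = |68 − 72| = 4°C, ≤ 6°C.

|ΔTm| = 4°C; the pair is acceptable.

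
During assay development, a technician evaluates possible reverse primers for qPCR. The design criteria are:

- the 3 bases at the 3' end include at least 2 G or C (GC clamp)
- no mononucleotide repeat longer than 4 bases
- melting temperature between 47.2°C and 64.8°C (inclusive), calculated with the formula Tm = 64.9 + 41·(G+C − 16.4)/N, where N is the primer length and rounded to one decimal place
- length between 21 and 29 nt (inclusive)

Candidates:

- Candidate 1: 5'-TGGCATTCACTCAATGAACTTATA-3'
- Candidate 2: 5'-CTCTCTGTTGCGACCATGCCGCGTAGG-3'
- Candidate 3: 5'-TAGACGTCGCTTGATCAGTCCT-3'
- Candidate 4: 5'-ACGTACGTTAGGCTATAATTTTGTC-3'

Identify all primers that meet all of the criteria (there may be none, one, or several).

Candidate 3 and Candidate 4.

Candidate 1 (24 nt, A=8 T=8 G=3 C=5): 3' end ATA has 0 G/C, need ≥2 ✗; longest run = 2 ✓; Tm = 64.9 + 41·(8 − 16.4)/24 = 50.6°C ✓; length 24 ✓ — fails.
Candidate 2 (27 nt, A=3 T=7 G=8 C=9): 3' end AGG has 2 G/C ✓; longest run = 2 ✓; Tm = 64.9 + 41·(17 − 16.4)/27 = 65.8°C, outside 47.2–64.8°C ✗; length 27 ✓ — fails.
Candidate 3 (22 nt, A=4 T=7 G=5 C=6): 3' end CCT has 2 G/C ✓; longest run = 2 ✓; Tm = 64.9 + 41·(11 − 16.4)/22 = 54.8°C ✓; length 22 ✓ — passes.
Candidate 4 (25 nt, A=6 T=10 G=5 C=4): 3' end GTC has 2 G/C ✓; longest run = 4 ✓; Tm = 64.9 + 41·(9 − 16.4)/25 = 52.8°C ✓; length 25 ✓ — passes.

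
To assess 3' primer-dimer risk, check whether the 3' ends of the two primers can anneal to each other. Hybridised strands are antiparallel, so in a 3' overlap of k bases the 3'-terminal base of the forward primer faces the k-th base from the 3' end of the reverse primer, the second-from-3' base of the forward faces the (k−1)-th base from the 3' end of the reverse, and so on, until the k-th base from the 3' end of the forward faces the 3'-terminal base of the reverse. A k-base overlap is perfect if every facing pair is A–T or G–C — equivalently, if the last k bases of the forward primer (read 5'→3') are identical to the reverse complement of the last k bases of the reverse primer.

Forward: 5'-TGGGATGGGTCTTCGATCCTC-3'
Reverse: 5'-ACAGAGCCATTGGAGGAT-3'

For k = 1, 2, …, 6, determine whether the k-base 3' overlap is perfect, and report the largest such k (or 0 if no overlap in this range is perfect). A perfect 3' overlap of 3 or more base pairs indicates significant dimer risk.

Longest perfect overlap: 6 complementary base pairs; significant dimer risk (threshold 3).

Last 6 bases (5'→3') — forward …ATCCTC, reverse …GAGGAT.
Reverse complement of the reverse primer's last 6 bases: ATCCTC; its first k bases are the reverse complement of the reverse primer's last k bases, so a perfect k-base overlap needs the forward primer's last k bases to equal them.
Comparing (forward last k vs required): k=1: C vs A ✗; k=2: TC vs AT ✗; k=3: CTC vs ATC ✗; k=4: CCTC vs ATCC ✗; k=5: TCCTC vs ATCCT ✗; k=6: ATCCTC vs ATCCTC ✓.
Only k = 6 is perfect, so the longest perfect 3' overlap is 6.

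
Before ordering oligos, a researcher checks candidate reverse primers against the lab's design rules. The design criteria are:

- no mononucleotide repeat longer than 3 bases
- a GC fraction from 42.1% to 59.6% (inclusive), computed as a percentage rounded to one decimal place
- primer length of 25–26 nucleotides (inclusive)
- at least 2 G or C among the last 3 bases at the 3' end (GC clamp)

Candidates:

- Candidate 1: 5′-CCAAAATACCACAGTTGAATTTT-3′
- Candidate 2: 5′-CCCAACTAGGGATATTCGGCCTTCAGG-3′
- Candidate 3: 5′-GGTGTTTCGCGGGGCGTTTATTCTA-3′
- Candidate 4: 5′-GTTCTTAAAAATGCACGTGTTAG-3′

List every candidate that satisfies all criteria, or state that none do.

Candidate 1 (23 nt, A=9 T=7 G=2 C=5): longest run = 4, exceeds 3 ✗; GC 7/23 = 30.4%, outside 42.1–59.6% ✗; length 23, outside 25–26 ✗; 3' end TTT has 0 G/C, need ≥2 ✗ — fails.
Candidate 2 (27 nt, A=6 T=6 G=7 C=8): longest run = 3 ✓; GC 15/27 = 55.6% ✓; length 27, outside 25–26 ✗; 3' end AGG has 2 G/C ✓ — fails.
Candidate 3 (25 nt, A=2 T=10 G=9 C=4): longest run = 4, exceeds 3 ✗; GC 13/25 = 52.0% ✓; length 25 ✓; 3' end CTA has 1 G/C, need ≥2 ✗ — fails.
Candidate 4 (23 nt, A=7 T=8 G=5 C=3): longest run = 5, exceeds 3 ✗; GC 8/23 = 34.8%, outside 42.1–59.6% ✗; length 23, outside 25–26 ✗; 3' end TAG has 1 G/C, need ≥2 ✗ — fails.

None of the candidates satisfy all criteria.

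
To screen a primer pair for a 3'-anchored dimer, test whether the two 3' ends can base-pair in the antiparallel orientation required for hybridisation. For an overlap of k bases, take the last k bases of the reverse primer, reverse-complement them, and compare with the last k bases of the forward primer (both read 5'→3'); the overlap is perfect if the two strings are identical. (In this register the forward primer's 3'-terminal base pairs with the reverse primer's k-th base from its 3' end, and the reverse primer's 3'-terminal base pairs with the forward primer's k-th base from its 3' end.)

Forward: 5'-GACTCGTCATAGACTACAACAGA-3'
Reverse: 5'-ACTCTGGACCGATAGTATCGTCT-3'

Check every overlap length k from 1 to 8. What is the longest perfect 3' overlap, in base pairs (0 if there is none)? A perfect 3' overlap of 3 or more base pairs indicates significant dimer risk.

Last 8 bases (5'→3') — forward …ACAACAGA, reverse …TATCGTCT.
Reverse complement of the reverse primer's last 8 bases: AGACGATA; its first k bases are the reverse complement of the reverse primer's last k bases, so a perfect k-base overlap needs the forward primer's last k bases to equal them.
Comparing (forward last k vs required): k=1: A vs A ✓; k=2: GA vs AG ✗; k=3: AGA vs AGA ✓; k=4: CAGA vs AGAC ✗; k=5: ACAGA vs AGACG ✗; k=6: AACAGA vs AGACGA ✗; k=7: CAACAGA vs AGACGAT ✗; k=8: ACAACAGA vs AGACGATA ✗.
Perfect overlaps at k = 1, 3; the largest is 3.

Longest perfect overlap: 3 complementary base pairs; significant dimer risk (threshold 3).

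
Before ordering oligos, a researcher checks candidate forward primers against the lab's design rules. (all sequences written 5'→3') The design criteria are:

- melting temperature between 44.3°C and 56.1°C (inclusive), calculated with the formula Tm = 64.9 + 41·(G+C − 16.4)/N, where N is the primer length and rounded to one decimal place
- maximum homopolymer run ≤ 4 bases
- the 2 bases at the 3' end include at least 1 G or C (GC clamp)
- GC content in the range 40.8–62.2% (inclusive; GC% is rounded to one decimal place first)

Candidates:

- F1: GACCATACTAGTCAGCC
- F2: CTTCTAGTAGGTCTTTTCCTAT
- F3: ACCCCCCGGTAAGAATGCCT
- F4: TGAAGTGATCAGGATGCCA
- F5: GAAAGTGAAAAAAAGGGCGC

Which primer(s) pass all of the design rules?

F1 and F4.

F1 (17 nt, A=5 T=3 G=3 C=6): Tm = 64.9 + 41·(9 − 16.4)/17 = 47.1°C ✓; longest run = 2 ✓; 3' end CC has 2 G/C ✓; GC 9/17 = 52.9% ✓ — passes.
F2 (22 nt, A=3 T=11 G=3 C=5): Tm = 64.9 + 41·(8 − 16.4)/22 = 49.2°C ✓; longest run = 4 ✓; 3' end AT has 0 G/C, need ≥1 ✗; GC 8/22 = 36.4%, outside 40.8–62.2% ✗ — fails.
F3 (20 nt, A=5 T=3 G=4 C=8): Tm = 64.9 + 41·(12 − 16.4)/20 = 55.9°C ✓; longest run = 6, exceeds 4 ✗; 3' end CT has 1 G/C ✓; GC 12/20 = 60.0% ✓ — fails.
F4 (19 nt, A=6 T=4 G=6 C=3): Tm = 64.9 + 41·(9 − 16.4)/19 = 48.9°C ✓; longest run = 2 ✓; 3' end CA has 1 G/C ✓; GC 9/19 = 47.4% ✓ — passes.
F5 (20 nt, A=10 T=1 G=7 C=2): Tm = 64.9 + 41·(9 − 16.4)/20 = 49.7°C ✓; longest run = 7, exceeds 4 ✗; 3' end GC has 2 G/C ✓; GC 9/20 = 45.0% ✓ — fails.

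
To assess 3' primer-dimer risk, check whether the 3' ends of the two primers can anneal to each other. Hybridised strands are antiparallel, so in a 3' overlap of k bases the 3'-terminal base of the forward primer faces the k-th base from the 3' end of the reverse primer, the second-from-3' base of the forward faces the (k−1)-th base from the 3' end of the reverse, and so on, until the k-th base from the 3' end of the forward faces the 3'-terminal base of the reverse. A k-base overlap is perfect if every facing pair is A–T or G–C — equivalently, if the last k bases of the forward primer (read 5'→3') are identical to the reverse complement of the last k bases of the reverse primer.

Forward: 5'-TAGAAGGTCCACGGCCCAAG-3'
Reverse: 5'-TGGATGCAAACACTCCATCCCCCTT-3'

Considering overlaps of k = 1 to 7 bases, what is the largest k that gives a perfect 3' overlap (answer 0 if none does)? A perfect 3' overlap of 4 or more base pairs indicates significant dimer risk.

Last 7 bases (5'→3') — forward …GCCCAAG, reverse …CCCCCTT.
Reverse complement of the reverse primer's last 7 bases: AAGGGGG; its first k bases are the reverse complement of the reverse primer's last k bases, so a perfect k-base overlap needs the forward primer's last k bases to equal them.
Comparing (forward last k vs required): k=1: G vs A ✗; k=2: AG vs AA ✗; k=3: AAG vs AAG ✓; k=4: CAAG vs AAGG ✗; k=5: CCAAG vs AAGGG ✗; k=6: CCCAAG vs AAGGGG ✗; k=7: GCCCAAG vs AAGGGGG ✗.
Only k = 3 is perfect, so the longest perfect 3' overlap is 3.

Longest perfect overlap: 3 complementary base pairs; below the dimer-risk threshold (threshold 4).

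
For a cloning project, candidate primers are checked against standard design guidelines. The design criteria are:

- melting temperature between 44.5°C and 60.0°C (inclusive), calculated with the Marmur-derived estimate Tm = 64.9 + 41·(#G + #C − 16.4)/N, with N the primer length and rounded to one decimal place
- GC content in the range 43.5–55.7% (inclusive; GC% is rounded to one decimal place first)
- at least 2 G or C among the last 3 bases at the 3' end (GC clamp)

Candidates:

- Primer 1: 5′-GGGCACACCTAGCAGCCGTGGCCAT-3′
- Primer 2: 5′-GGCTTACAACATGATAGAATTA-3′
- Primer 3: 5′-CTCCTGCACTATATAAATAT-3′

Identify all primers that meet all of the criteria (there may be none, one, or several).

None of the candidates satisfy all criteria.

Primer 1 (25 nt, A=5 T=3 G=8 C=9): Tm = 64.9 + 41·(17 − 16.4)/25 = 65.9°C, outside 44.5–60.0°C ✗; GC 17/25 = 68.0%, outside 43.5–55.7% ✗; 3' end CAT has 1 G/C, need ≥2 ✗ — fails.
Primer 2 (22 nt, A=9 T=6 G=4 C=3): Tm = 64.9 + 41·(7 − 16.4)/22 = 47.4°C ✓; GC 7/22 = 31.8%, outside 43.5–55.7% ✗; 3' end TTA has 0 G/C, need ≥2 ✗ — fails.
Primer 3 (20 nt, A=7 T=7 G=1 C=5): Tm = 64.9 + 41·(6 − 16.4)/20 = 43.6°C, outside 44.5–60.0°C ✗; GC 6/20 = 30.0%, outside 43.5–55.7% ✗; 3' end TAT has 0 G/C, need ≥2 ✗ — fails.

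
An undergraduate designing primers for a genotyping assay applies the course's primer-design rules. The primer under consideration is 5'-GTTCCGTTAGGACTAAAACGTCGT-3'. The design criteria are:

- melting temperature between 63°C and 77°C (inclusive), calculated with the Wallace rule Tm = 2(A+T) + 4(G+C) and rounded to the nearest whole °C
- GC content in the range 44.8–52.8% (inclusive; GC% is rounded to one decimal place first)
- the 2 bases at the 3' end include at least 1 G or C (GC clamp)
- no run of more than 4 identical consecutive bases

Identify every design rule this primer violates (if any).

Meets all criteria.

Base counts: A=6, T=7, G=6, C=5 (length 24).
Tm: Tm = 2·13 + 4·11 = 70°C ✓
GC content: GC 11/24 = 45.8% ✓
GC clamp: 3' end GT has 1 G/C ✓
homopolymer run: longest run = 4 ✓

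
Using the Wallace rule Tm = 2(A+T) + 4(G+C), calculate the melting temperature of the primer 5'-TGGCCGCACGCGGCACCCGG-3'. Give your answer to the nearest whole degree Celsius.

74°C

Base counts: A=2, T=1, G=8, C=9 (length 20).
Tm = 2·(2+1) + 4·(8+9) = 2·3 + 4·17 = 6 + 68 = 74°C.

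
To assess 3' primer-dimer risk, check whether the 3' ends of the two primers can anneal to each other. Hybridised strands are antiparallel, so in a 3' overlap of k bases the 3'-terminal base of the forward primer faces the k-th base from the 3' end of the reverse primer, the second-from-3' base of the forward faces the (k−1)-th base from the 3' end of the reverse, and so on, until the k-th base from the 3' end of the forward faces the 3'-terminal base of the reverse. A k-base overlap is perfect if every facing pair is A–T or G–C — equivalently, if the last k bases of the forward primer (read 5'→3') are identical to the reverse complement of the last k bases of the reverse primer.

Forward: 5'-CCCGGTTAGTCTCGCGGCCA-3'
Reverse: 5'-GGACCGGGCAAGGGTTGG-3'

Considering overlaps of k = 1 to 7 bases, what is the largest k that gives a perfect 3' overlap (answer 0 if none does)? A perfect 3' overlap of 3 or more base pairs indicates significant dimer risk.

Last 7 bases (5'→3') — forward …GCGGCCA, reverse …GGGTTGG.
Reverse complement of the reverse primer's last 7 bases: CCAACCC; its first k bases are the reverse complement of the reverse primer's last k bases, so a perfect k-base overlap needs the forward primer's last k bases to equal them.
Comparing (forward last k vs required): k=1: A vs C ✗; k=2: CA vs CC ✗; k=3: CCA vs CCA ✓; k=4: GCCA vs CCAA ✗; k=5: GGCCA vs CCAAC ✗; k=6: CGGCCA vs CCAACC ✗; k=7: GCGGCCA vs CCAACCC ✗.
Only k = 3 is perfect, so the longest perfect 3' overlap is 3.

Longest perfect overlap: 3 complementary base pairs; significant dimer risk (threshold 3).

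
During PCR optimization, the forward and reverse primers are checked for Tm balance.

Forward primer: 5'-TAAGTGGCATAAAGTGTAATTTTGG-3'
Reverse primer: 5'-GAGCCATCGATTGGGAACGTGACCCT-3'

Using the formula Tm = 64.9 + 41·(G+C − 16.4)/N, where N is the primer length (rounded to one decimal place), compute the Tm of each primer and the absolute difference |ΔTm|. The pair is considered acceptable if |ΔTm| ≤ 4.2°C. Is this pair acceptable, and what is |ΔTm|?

|ΔTm| = 11.6°C; the pair is not acceptable.

Forward: G+C = 8, N = 25 → Tm = 64.9 + 41·(8 − 16.4)/25 = 51.1°C.
Reverse: G+C = 15, N = 26 → Tm = 64.9 + 41·(15 − 16.4)/26 = 62.7°C.
|ΔTm| = |51.1 − 62.7| = 11.6°C, > 4.2°C.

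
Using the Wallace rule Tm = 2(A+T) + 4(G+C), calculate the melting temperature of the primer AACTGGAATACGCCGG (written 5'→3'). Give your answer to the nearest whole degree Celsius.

50°C

Base counts: A=5, T=2, G=5, C=4 (length 16).
Tm = 2·(5+2) + 4·(5+4) = 2·7 + 4·9 = 14 + 36 = 50°C.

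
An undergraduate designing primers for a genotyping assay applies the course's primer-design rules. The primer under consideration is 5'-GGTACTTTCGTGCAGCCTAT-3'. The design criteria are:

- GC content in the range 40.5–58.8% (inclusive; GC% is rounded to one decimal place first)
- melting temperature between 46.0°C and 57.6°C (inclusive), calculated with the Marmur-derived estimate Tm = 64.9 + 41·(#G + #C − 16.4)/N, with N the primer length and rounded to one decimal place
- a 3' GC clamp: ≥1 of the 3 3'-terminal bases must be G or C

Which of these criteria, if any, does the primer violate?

Fails: GC clamp.

Base counts: A=3, T=7, G=5, C=5 (length 20).
GC content: GC 10/20 = 50.0% ✓
Tm: Tm = 64.9 + 41·(10 − 16.4)/20 = 51.8°C ✓
GC clamp: 3' end TAT has 0 G/C, need ≥1 ✗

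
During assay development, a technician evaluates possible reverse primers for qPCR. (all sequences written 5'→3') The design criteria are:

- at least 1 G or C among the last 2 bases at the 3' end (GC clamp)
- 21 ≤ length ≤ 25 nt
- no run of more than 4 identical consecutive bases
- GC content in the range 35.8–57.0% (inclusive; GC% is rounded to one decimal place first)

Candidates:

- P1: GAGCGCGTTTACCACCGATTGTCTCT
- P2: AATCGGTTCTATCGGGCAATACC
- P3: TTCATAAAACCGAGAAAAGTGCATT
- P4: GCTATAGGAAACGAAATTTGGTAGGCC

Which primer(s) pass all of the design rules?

P2 only.

P1 (26 nt, A=4 T=8 G=6 C=8): 3' end CT has 1 G/C ✓; length 26, outside 21–25 ✗; longest run = 3 ✓; GC 14/26 = 53.8% ✓ — fails.
P2 (23 nt, A=6 T=6 G=5 C=6): 3' end CC has 2 G/C ✓; length 23 ✓; longest run = 3 ✓; GC 11/23 = 47.8% ✓ — passes.
P3 (25 nt, A=11 T=6 G=4 C=4): 3' end TT has 0 G/C, need ≥1 ✗; length 25 ✓; longest run = 4 ✓; GC 8/25 = 32.0%, outside 35.8–57.0% ✗ — fails.
P4 (27 nt, A=9 T=6 G=8 C=4): 3' end CC has 2 G/C ✓; length 27, outside 21–25 ✗; longest run = 3 ✓; GC 12/27 = 44.4% ✓ — fails.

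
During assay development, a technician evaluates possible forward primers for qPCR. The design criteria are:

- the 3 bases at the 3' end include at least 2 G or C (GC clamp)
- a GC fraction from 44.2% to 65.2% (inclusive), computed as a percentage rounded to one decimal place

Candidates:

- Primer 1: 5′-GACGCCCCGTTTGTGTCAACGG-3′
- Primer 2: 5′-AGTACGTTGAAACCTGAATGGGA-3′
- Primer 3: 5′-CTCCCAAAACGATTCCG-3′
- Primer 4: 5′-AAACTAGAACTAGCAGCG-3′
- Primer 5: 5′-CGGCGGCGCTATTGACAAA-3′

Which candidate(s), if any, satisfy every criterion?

Primer 1, Primer 3 and Primer 4.

Primer 1 (22 nt, A=3 T=5 G=7 C=7): 3' end CGG has 3 G/C ✓; GC 14/22 = 63.6% ✓ — passes.
Primer 2 (23 nt, A=8 T=5 G=7 C=3): 3' end GGA has 2 G/C ✓; GC 10/23 = 43.5%, outside 44.2–65.2% ✗ — fails.
Primer 3 (17 nt, A=5 T=3 G=2 C=7): 3' end CCG has 3 G/C ✓; GC 9/17 = 52.9% ✓ — passes.
Primer 4 (18 nt, A=8 T=2 G=4 C=4): 3' end GCG has 3 G/C ✓; GC 8/18 = 44.4% ✓ — passes.
Primer 5 (19 nt, A=5 T=3 G=6 C=5): 3' end AAA has 0 G/C, need ≥2 ✗; GC 11/19 = 57.9% ✓ — fails.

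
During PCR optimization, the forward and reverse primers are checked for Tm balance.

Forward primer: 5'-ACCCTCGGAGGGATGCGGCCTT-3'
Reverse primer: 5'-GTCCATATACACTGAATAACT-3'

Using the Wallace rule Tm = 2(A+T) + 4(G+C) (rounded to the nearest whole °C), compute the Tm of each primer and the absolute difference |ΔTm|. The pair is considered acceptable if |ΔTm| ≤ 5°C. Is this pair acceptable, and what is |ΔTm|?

|ΔTm| = 18°C; the pair is not acceptable.

Forward: A=3 T=4 G=8 C=7 → Tm = 2·7 + 4·15 = 74°C.
Reverse: A=8 T=6 G=2 C=5 → Tm = 2·14 + 4·7 = 56°C.
|ΔTm| = |74 − 56| = 18°C, > 5°C.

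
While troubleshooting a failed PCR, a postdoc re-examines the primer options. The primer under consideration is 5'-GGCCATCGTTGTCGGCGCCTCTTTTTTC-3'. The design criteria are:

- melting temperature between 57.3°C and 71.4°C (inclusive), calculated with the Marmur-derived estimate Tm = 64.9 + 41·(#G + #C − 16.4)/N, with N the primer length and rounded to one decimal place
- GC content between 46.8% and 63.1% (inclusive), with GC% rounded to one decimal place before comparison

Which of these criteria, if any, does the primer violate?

Meets all criteria.

Base counts: A=1, T=11, G=7, C=9 (length 28).
Tm: Tm = 64.9 + 41·(16 − 16.4)/28 = 64.3°C ✓
GC content: GC 16/28 = 57.1% ✓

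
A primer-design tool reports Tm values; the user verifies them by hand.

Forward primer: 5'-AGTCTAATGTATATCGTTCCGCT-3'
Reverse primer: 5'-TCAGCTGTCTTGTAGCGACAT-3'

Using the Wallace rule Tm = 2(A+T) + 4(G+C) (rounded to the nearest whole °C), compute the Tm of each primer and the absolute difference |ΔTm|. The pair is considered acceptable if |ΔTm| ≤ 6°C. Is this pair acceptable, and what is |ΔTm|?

Forward: A=5 T=9 G=4 C=5 → Tm = 2·14 + 4·9 = 64°C.
Reverse: A=4 T=7 G=5 C=5 → Tm = 2·11 + 4·10 = 62°C.
|ΔTm| = |64 − 62| = 2°C, ≤ 6°C.

|ΔTm| = 2°C; the pair is acceptable.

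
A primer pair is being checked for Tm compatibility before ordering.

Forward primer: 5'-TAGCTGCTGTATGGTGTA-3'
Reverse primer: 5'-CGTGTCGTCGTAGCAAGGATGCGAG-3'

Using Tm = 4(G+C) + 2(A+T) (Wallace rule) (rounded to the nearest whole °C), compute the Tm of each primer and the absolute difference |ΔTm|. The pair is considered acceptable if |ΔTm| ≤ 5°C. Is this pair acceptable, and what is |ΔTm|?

|ΔTm| = 28°C; the pair is not acceptable.

Forward: A=3 T=7 G=6 C=2 → Tm = 2·10 + 4·8 = 52°C.
Reverse: A=5 T=5 G=10 C=5 → Tm = 2·10 + 4·15 = 80°C.
|ΔTm| = |52 − 80| = 28°C, > 5°C.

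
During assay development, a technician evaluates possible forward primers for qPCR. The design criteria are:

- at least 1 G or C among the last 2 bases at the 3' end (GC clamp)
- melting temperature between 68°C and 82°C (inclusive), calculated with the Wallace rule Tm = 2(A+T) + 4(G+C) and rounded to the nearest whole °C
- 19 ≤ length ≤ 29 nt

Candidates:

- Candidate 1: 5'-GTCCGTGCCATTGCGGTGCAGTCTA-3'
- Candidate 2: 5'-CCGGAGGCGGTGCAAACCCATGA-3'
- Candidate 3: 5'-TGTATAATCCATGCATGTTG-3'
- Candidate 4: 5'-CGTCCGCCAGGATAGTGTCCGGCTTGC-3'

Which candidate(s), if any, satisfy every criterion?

Candidate 1 (25 nt, A=3 T=7 G=8 C=7): 3' end TA has 0 G/C, need ≥1 ✗; Tm = 2·10 + 4·15 = 80°C ✓; length 25 ✓ — fails.
Candidate 2 (23 nt, A=6 T=2 G=8 C=7): 3' end GA has 1 G/C ✓; Tm = 2·8 + 4·15 = 76°C ✓; length 23 ✓ — passes.
Candidate 3 (20 nt, A=5 T=8 G=4 C=3): 3' end TG has 1 G/C ✓; Tm = 2·13 + 4·7 = 54°C, outside 68–82°C ✗; length 20 ✓ — fails.
Candidate 4 (27 nt, A=3 T=6 G=9 C=9): 3' end GC has 2 G/C ✓; Tm = 2·9 + 4·18 = 90°C, outside 68–82°C ✗; length 27 ✓ — fails.

Candidate 2 only.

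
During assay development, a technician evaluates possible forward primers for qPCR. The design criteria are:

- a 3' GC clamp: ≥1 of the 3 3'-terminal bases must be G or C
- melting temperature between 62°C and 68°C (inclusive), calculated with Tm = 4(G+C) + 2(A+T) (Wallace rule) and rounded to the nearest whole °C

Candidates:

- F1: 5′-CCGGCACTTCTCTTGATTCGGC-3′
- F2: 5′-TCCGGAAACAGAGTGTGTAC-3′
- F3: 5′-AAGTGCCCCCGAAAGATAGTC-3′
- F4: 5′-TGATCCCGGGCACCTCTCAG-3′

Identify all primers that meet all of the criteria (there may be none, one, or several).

F3 and F4.

F1 (22 nt, A=2 T=7 G=5 C=8): 3' end GGC has 3 G/C ✓; Tm = 2·9 + 4·13 = 70°C, outside 62–68°C ✗ — fails.
F2 (20 nt, A=6 T=4 G=6 C=4): 3' end TAC has 1 G/C ✓; Tm = 2·10 + 4·10 = 60°C, outside 62–68°C ✗ — fails.
F3 (21 nt, A=7 T=3 G=5 C=6): 3' end GTC has 2 G/C ✓; Tm = 2·10 + 4·11 = 64°C ✓ — passes.
F4 (20 nt, A=3 T=4 G=5 C=8): 3' end CAG has 2 G/C ✓; Tm = 2·7 + 4·13 = 66°C ✓ — passes.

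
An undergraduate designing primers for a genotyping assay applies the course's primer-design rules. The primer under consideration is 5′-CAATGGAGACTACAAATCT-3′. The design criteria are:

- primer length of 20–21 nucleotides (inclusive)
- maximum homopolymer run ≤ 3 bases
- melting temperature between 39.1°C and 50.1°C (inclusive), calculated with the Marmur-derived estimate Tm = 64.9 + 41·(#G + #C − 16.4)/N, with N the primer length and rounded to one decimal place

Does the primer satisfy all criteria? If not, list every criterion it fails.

Fails: length.

Base counts: A=8, T=4, G=3, C=4 (length 19).
length: length 19, outside 20–21 ✗
homopolymer run: longest run = 3 ✓
Tm: Tm = 64.9 + 41·(7 − 16.4)/19 = 44.6°C ✓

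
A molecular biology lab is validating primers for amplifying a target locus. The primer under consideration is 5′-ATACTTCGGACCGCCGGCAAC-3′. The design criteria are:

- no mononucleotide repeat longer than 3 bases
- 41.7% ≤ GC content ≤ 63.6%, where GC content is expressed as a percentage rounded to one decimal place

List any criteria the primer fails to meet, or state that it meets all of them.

Meets all criteria.

Base counts: A=5, T=3, G=5, C=8 (length 21).
homopolymer run: longest run = 2 ✓
GC content: GC 13/21 = 61.9% ✓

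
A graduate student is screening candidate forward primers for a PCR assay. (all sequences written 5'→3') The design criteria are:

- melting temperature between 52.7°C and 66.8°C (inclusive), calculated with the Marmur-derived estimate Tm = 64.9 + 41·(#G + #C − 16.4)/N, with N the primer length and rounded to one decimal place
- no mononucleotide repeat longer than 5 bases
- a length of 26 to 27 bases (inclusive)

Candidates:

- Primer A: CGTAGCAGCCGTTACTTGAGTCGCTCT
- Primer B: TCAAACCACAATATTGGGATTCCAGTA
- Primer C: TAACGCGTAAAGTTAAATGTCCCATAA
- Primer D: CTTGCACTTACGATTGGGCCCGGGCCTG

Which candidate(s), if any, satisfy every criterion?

Primer A (27 nt, A=4 T=8 G=7 C=8): Tm = 64.9 + 41·(15 − 16.4)/27 = 62.8°C ✓; longest run = 2 ✓; length 27 ✓ — passes.
Primer B (27 nt, A=10 T=7 G=4 C=6): Tm = 64.9 + 41·(10 − 16.4)/27 = 55.2°C ✓; longest run = 3 ✓; length 27 ✓ — passes.
Primer C (27 nt, A=11 T=7 G=4 C=5): Tm = 64.9 + 41·(9 − 16.4)/27 = 53.7°C ✓; longest run = 3 ✓; length 27 ✓ — passes.
Primer D (28 nt, A=3 T=7 G=9 C=9): Tm = 64.9 + 41·(18 − 16.4)/28 = 67.2°C, outside 52.7–66.8°C ✗; longest run = 3 ✓; length 28, outside 26–27 ✗ — fails.

Primer A, Primer B and Primer C.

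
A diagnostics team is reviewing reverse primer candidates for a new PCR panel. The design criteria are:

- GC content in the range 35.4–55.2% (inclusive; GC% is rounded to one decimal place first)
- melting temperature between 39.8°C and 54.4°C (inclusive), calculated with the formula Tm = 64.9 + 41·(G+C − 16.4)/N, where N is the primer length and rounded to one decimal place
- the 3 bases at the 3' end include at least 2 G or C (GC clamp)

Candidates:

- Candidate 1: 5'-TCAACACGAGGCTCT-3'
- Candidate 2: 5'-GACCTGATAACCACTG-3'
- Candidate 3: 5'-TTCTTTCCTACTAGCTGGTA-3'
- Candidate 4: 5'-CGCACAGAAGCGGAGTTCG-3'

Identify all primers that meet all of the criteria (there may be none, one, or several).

Candidate 1 (15 nt, A=4 T=3 G=3 C=5): GC 8/15 = 53.3% ✓; Tm = 64.9 + 41·(8 − 16.4)/15 = 41.9°C ✓; 3' end TCT has 1 G/C, need ≥2 ✗ — fails.
Candidate 2 (16 nt, A=5 T=3 G=3 C=5): GC 8/16 = 50.0% ✓; Tm = 64.9 + 41·(8 − 16.4)/16 = 43.4°C ✓; 3' end CTG has 2 G/C ✓ — passes.
Candidate 3 (20 nt, A=3 T=9 G=3 C=5): GC 8/20 = 40.0% ✓; Tm = 64.9 + 41·(8 − 16.4)/20 = 47.7°C ✓; 3' end GTA has 1 G/C, need ≥2 ✗ — fails.
Candidate 4 (19 nt, A=5 T=2 G=7 C=5): GC 12/19 = 63.2%, outside 35.4–55.2% ✗; Tm = 64.9 + 41·(12 − 16.4)/19 = 55.4°C, outside 39.8–54.4°C ✗; 3' end TCG has 2 G/C ✓ — fails.

Candidate 2 only.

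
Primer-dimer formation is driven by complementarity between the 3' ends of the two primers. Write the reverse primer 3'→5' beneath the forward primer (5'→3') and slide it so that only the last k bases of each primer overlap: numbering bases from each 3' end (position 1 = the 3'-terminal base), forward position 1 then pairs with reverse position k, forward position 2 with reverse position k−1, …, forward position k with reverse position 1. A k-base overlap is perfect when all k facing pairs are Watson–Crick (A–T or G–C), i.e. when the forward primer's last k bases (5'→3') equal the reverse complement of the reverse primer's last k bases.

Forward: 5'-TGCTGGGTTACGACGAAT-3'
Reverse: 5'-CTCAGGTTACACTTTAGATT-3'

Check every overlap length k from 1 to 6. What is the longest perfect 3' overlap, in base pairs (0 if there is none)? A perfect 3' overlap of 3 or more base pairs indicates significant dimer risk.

Last 6 bases (5'→3') — forward …ACGAAT, reverse …TAGATT.
Reverse complement of the reverse primer's last 6 bases: AATCTA; its first k bases are the reverse complement of the reverse primer's last k bases, so a perfect k-base overlap needs the forward primer's last k bases to equal them.
Comparing (forward last k vs required): k=1: T vs A ✗; k=2: AT vs AA ✗; k=3: AAT vs AAT ✓; k=4: GAAT vs AATC ✗; k=5: CGAAT vs AATCT ✗; k=6: ACGAAT vs AATCTA ✗.
Only k = 3 is perfect, so the longest perfect 3' overlap is 3.

Longest perfect overlap: 3 complementary base pairs; significant dimer risk (threshold 3).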